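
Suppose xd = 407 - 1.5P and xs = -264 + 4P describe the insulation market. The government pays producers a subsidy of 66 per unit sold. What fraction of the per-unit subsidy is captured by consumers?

Pre-subsidy: 407 - 1.5P = -264 + 4P gives P* = 122, x* = 224.
With the subsidy, sellers receive Ps = Pb + 66 for each unit, where Pb is the price buyers pay.
Supply in terms of Pb becomes xs = -264 + 4(Pb + 66) = 0 + 4Pb. Setting this equal to demand: 407 - 1.5Pb = 0 + 4Pb, so Pb = 74.
Sellers receive Ps = 74 + 66 = 140; x' = 407 − 1.5·74 = 296.
Buyers' price falls by P* − Pb = 122 − 74 = 48; sellers' price rises by Ps − P* = 140 − 122 = 18.
So consumers capture 48/66 = 8/11 of each unit of subsidy.

Consumer share = 8/11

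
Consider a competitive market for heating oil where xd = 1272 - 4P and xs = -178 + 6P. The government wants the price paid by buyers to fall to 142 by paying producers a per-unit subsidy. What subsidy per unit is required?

Required subsidy s = 5 per unit

At a buyer price of 142, quantity demanded is 1272 − 4·142 = 704.
Sellers supply 704 only when they receive Ps with -178 + 6·Ps = 704, i.e. Ps = 147.
s = Ps − Pb = 147 − 142 = 5.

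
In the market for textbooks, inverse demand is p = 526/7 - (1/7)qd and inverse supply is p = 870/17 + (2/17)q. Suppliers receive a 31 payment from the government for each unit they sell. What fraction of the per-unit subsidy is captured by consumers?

Pre-subsidy: 526/7 - (1/7)q = 870/17 + (2/17)q gives q* = 92 and p* = 62.
With the subsidy, sellers receive ps = pb + 31 for each unit, where pb is the price buyers pay.
On the curves, pb = 526/7 - (1/7)q and ps = 870/17 + (2/17)q; the wedge ps − pb = 31 gives 870/17 + (2/17)q − (526/7 - (1/7)q) = 31, so q' = 211.
Then pb = 526/7 − (1/7)·211 = 45 and ps = 870/17 + (2/17)·211 = 76.
Buyers' price falls by p* − pb = 62 − 45 = 17; sellers' price rises by ps − p* = 76 − 62 = 14.
So consumers capture 17/31 = 17/31 of each unit of subsidy.

Consumer share = 17/31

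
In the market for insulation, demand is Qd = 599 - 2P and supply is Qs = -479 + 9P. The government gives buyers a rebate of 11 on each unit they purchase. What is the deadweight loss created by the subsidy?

Pre-subsidy: 599 - 2P = -479 + 9P gives P* = 98, Q* = 403.
With the rebate, buyers effectively pay Pb = Ps − 11, where Ps is the price sellers receive.
Demand in terms of Ps becomes Qd = 599 − 2(Ps − 11) = 621 - 2Ps. Setting this equal to supply: 621 - 2Ps = -479 + 9Ps, so Ps = 100.
Buyers pay Pb = 100 − 11 = 89; Q' = -479 + 9·100 = 421.
The subsidy expands output by 421 − 403 = 18 past the efficient level; on those units the gap between marginal cost and willingness to pay runs from 0 up to 11.
DWL = ½ × 11 × 18 = 99.

Deadweight loss = 99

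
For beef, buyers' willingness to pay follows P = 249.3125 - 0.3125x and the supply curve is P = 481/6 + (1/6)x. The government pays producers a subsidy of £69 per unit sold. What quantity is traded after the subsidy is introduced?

Pre-subsidy: 249.3125 - 0.3125x = 481/6 + (1/6)x gives x* = 353 and P* = 139.
With the subsidy, sellers receive Ps = Pb + 69 for each unit, where Pb is the price buyers pay.
On the curves, Pb = 249.3125 - 0.3125x and Ps = 481/6 + (1/6)x; the wedge Ps − Pb = 69 gives 481/6 + (1/6)x − (249.3125 - 0.3125x) = 69, so x' = 497.
Then Pb = 249.3125 − 0.3125·497 = 94 and Ps = 481/6 + (1/6)·497 = 163.

x' = 497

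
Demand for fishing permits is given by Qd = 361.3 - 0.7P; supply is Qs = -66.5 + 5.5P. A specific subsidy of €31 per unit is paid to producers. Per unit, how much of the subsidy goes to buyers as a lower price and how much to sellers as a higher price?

Pre-subsidy: 361.3 - 0.7P = -66.5 + 5.5P gives P* = 69, Q* = 313.
With the subsidy, sellers receive Ps = Pb + 31 for each unit, where Pb is the price buyers pay.
Supply in terms of Pb becomes Qs = -66.5 + 5.5(Pb + 31) = 104 + 5.5Pb. Setting this equal to demand: 361.3 - 0.7Pb = 104 + 5.5Pb, so Pb = 41.5.
Sellers receive Ps = 41.5 + 31 = 72.5; Q' = 361.3 − 0.7·41.5 = 332.25.
Buyers' price falls by P* − Pb = 69 − 41.5 = 27.5; sellers' price rises by Ps − P* = 72.5 − 69 = 3.5.

Buyers gain €27.5 per unit; sellers gain €3.5 per unit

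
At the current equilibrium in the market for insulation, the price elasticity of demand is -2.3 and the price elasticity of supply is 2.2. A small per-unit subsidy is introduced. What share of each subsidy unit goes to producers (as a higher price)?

Producer share = 23/45

For a small subsidy around the equilibrium, the benefit split depends on the relative slopes, which at a point are proportional to the elasticities.
Buyer share = εs/(εs + |εd|) = 2.2/(2.2 + 2.3) = 22/45; seller share = |εd|/(εs + |εd|) = 23/45.
So producers capture 23/45 of the subsidy.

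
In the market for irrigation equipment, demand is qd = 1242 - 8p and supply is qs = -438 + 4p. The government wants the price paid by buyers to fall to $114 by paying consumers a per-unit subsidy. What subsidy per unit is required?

At a buyer price of 114, quantity demanded is 1242 − 8·114 = 330.
Sellers supply 330 only when they receive ps with -438 + 4·ps = 330, i.e. ps = 192.
s = ps − pb = 192 − 114 = 78.

Required subsidy s = $78 per unit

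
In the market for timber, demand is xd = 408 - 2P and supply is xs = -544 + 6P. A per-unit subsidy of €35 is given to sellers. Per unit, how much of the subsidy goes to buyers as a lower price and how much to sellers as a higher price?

Pre-subsidy: 408 - 2P = -544 + 6P gives P* = 119, x* = 170.
With the subsidy, sellers receive Ps = Pb + 35 for each unit, where Pb is the price buyers pay.
Supply in terms of Pb becomes xs = -544 + 6(Pb + 35) = -334 + 6Pb. Setting this equal to demand: 408 - 2Pb = -334 + 6Pb, so Pb = 92.75.
Sellers receive Ps = 92.75 + 35 = 127.75; x' = 408 − 2·92.75 = 222.5.
Buyers' price falls by P* − Pb = 119 − 92.75 = 26.25; sellers' price rises by Ps − P* = 127.75 − 119 = 8.75.

Buyers gain €26.25 per unit; sellers gain €8.75 per unit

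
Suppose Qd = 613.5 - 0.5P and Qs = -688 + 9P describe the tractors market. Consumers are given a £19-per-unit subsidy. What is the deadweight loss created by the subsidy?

Deadweight loss = £85.5

Pre-subsidy: 613.5 - 0.5P = -688 + 9P gives P* = 137, Q* = 545.
With the rebate, buyers effectively pay Pb = Ps − 19, where Ps is the price sellers receive.
Demand in terms of Ps becomes Qd = 613.5 − 0.5(Ps − 19) = 623 - 0.5Ps. Setting this equal to supply: 623 - 0.5Ps = -688 + 9Ps, so Ps = 138.
Buyers pay Pb = 138 − 19 = 119; Q' = -688 + 9·138 = 554.
The subsidy expands output by 554 − 545 = 9 past the efficient level; on those units the gap between marginal cost and willingness to pay runs from 0 up to 19.
DWL = ½ × 19 × 9 = 85.5.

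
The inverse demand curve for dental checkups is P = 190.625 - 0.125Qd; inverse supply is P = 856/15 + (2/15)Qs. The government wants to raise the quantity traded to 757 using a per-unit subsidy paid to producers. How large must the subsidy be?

Required subsidy s = 62 per unit

At Q = 757, from the demand curve buyers pay Pb = 190.625 − 0.125·757 = 96; from the supply curve sellers need Ps = 856/15 + (2/15)·757 = 158.
The subsidy must fill the gap: s = Ps − Pb = 158 − 96 = 62.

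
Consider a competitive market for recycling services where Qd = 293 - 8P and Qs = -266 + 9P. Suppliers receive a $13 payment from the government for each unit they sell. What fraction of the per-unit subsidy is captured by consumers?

Consumer share = 9/17

Pre-subsidy: 293 - 8P = -266 + 9P gives P* = 559/17, Q* = 509/17.
With the subsidy, sellers receive Ps = Pb + 13 for each unit, where Pb is the price buyers pay.
Supply in terms of Pb becomes Qs = -266 + 9(Pb + 13) = -149 + 9Pb. Setting this equal to demand: 293 - 8Pb = -149 + 9Pb, so Pb = 26.
Sellers receive Ps = 26 + 13 = 39; Q' = 293 − 8·26 = 85.
Buyers' price falls by P* − Pb = 559/17 − 26 = 117/17; sellers' price rises by Ps − P* = 39 − 559/17 = 104/17.
So consumers capture (117/17)/13 = 9/17 of each unit of subsidy.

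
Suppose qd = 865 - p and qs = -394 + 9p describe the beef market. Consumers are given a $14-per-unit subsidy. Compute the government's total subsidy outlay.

Government cost = $10523.8

Pre-subsidy: 865 - p = -394 + 9p gives p* = 125.9, q* = 739.1.
With the rebate, buyers effectively pay pb = ps − 14, where ps is the price sellers receive.
Demand in terms of ps becomes qd = 865 − 1(ps − 14) = 879 - ps. Setting this equal to supply: 879 - ps = -394 + 9ps, so ps = 127.3.
Buyers pay pb = 127.3 − 14 = 113.3; q' = -394 + 9·127.3 = 751.7.
Government outlay = subsidy × quantity = 14 × 751.7 = 10523.8.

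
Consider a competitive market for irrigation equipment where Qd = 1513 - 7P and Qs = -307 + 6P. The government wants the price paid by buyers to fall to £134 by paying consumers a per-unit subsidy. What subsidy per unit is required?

At a buyer price of 134, quantity demanded is 1513 − 7·134 = 575.
Sellers supply 575 only when they receive Ps with -307 + 6·Ps = 575, i.e. Ps = 147.
s = Ps − Pb = 147 − 134 = 13.

Required subsidy s = £13 per unit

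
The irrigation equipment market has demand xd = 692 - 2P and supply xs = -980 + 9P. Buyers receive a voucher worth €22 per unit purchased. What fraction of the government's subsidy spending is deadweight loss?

Pre-subsidy: 692 - 2P = -980 + 9P gives P* = 152, x* = 388.
With the rebate, buyers effectively pay Pb = Ps − 22, where Ps is the price sellers receive.
Demand in terms of Ps becomes xd = 692 − 2(Ps − 22) = 736 - 2Ps. Setting this equal to supply: 736 - 2Ps = -980 + 9Ps, so Ps = 156.
Buyers pay Pb = 156 − 22 = 134; x' = -980 + 9·156 = 424.
ΔCS = ½(388 + 424)(152 − 134) = 7308; ΔPS = ½(388 + 424)(156 − 152) = 1624.
Government spending = 22 × 424 = 9328.
DWL = ½ × 22 × (424 − 388) = 396; fraction = 396 / 9328 = 9/212.

DWL / government spending = 9/212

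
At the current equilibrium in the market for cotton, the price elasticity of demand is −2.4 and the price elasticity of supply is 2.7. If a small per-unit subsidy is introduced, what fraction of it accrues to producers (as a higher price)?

Producer share = 8/17

For a small subsidy around the equilibrium, the benefit split depends on the relative slopes, which at a point are proportional to the elasticities.
Buyer share = εs/(εs + |εd|) = 2.7/(2.7 + 2.4) = 9/17; seller share = |εd|/(εs + |εd|) = 8/17.
So producers capture 8/17 of the subsidy.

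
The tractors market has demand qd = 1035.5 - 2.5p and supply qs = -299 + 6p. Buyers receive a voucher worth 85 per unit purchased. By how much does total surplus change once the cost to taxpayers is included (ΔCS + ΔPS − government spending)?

Net change in total surplus = -6375

Pre-subsidy: 1035.5 - 2.5p = -299 + 6p gives p* = 157, q* = 643.
With the rebate, buyers effectively pay pb = ps − 85, where ps is the price sellers receive.
Demand in terms of ps becomes qd = 1035.5 − 2.5(ps − 85) = 1248 - 2.5ps. Setting this equal to supply: 1248 - 2.5ps = -299 + 6ps, so ps = 182.
Buyers pay pb = 182 − 85 = 97; q' = -299 + 6·182 = 793.
ΔCS = ½(643 + 793)(157 − 97) = 43080; ΔPS = ½(643 + 793)(182 − 157) = 17950.
Government spending = 85 × 793 = 67405.
Net change = 43080 + 17950 − 67405 = -6375. The loss equals the DWL triangle ½·85·150.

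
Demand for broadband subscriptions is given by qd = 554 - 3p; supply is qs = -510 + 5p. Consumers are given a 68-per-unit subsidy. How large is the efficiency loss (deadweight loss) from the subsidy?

Deadweight loss = 4335

Pre-subsidy: 554 - 3p = -510 + 5p gives p* = 133, q* = 155.
With the rebate, buyers effectively pay pb = ps − 68, where ps is the price sellers receive.
Demand in terms of ps becomes qd = 554 − 3(ps − 68) = 758 - 3ps. Setting this equal to supply: 758 - 3ps = -510 + 5ps, so ps = 158.5.
Buyers pay pb = 158.5 − 68 = 90.5; q' = -510 + 5·158.5 = 282.5.
The subsidy expands output by 282.5 − 155 = 127.5 past the efficient level; on those units the gap between marginal cost and willingness to pay runs from 0 up to 68.
DWL = ½ × 68 × 127.5 = 4335.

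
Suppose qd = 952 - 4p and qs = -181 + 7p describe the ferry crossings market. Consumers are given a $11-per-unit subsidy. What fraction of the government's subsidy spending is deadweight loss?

DWL / government spending = 7/284

Pre-subsidy: 952 - 4p = -181 + 7p gives p* = 103, q* = 540.
With the rebate, buyers effectively pay pb = ps − 11, where ps is the price sellers receive.
Demand in terms of ps becomes qd = 952 − 4(ps − 11) = 996 - 4ps. Setting this equal to supply: 996 - 4ps = -181 + 7ps, so ps = 107.
Buyers pay pb = 107 − 11 = 96; q' = -181 + 7·107 = 568.
ΔCS = ½(540 + 568)(103 − 96) = 3878; ΔPS = ½(540 + 568)(107 − 103) = 2216.
Government spending = 11 × 568 = 6248.
DWL = ½ × 11 × (568 − 540) = 154; fraction = 154 / 6248 = 7/284.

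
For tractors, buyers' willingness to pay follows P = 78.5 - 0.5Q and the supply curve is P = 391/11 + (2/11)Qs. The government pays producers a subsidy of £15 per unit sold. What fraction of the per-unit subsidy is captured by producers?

Producer share = 4/15

Pre-subsidy: 78.5 - 0.5Q = 391/11 + (2/11)Q gives Q* = 63 and P* = 47.
With the subsidy, sellers receive Ps = Pb + 15 for each unit, where Pb is the price buyers pay.
On the curves, Pb = 78.5 - 0.5Q and Ps = 391/11 + (2/11)Q; the wedge Ps − Pb = 15 gives 391/11 + (2/11)Q − (78.5 - 0.5Q) = 15, so Q' = 85.
Then Pb = 78.5 − 0.5·85 = 36 and Ps = 391/11 + (2/11)·85 = 51.
Buyers' price falls by P* − Pb = 47 − 36 = 11; sellers' price rises by Ps − P* = 51 − 47 = 4.
So producers capture 4/15 = 4/15 of each unit of subsidy.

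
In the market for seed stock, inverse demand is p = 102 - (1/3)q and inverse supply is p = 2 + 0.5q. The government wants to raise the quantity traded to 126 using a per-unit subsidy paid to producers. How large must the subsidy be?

At q = 126, from the demand curve buyers pay pb = 102 − (1/3)·126 = 60; from the supply curve sellers need ps = 2 + 0.5·126 = 65.
The subsidy must fill the gap: s = ps − pb = 65 − 60 = 5.

Required subsidy s = 5 per unit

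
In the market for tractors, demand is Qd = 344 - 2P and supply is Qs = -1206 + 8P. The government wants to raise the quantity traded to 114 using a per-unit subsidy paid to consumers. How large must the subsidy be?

Required subsidy s = 50 per unit

At Q = 114, invert demand for the buyer price: Pb = (344 − 114)/2 = 115; invert supply for the seller price: Ps = (114 − (-1206))/8 = 165.
The subsidy must fill the gap: s = Ps − Pb = 165 − 115 = 50.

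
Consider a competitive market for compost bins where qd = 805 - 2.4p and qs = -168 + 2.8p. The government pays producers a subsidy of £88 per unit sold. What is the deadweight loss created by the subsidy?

Deadweight loss = 325248/65

Pre-subsidy: 805 - 2.4p = -168 + 2.8p gives p* = 4865/26, q* = 4627/13.
With the subsidy, sellers receive ps = pb + 88 for each unit, where pb is the price buyers pay.
Supply in terms of pb becomes qs = -168 + 2.8(pb + 88) = 78.4 + 2.8pb. Setting this equal to demand: 805 - 2.4pb = 78.4 + 2.8pb, so pb = 3633/26.
Sellers receive ps = 3633/26 + 88 = 5921/26; q' = 805 − 2.4·(3633/26) = 30527/65.
The subsidy expands output by 30527/65 − 4627/13 = 7392/65 past the efficient level; on those units the gap between marginal cost and willingness to pay runs from 0 up to 88.
DWL = ½ × 88 × 7392/65 = 325248/65.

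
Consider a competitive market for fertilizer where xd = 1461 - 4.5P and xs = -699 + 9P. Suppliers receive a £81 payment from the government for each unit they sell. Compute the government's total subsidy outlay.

Pre-subsidy: 1461 - 4.5P = -699 + 9P gives P* = 160, x* = 741.
With the subsidy, sellers receive Ps = Pb + 81 for each unit, where Pb is the price buyers pay.
Supply in terms of Pb becomes xs = -699 + 9(Pb + 81) = 30 + 9Pb. Setting this equal to demand: 1461 - 4.5Pb = 30 + 9Pb, so Pb = 106.
Sellers receive Ps = 106 + 81 = 187; x' = 1461 − 4.5·106 = 984.
Government outlay = subsidy × quantity = 81 × 984 = 79704.

Government cost = £79704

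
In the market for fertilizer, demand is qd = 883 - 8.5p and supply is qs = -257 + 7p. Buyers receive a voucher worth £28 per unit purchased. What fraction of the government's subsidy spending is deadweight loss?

DWL / government spending = 1666/11325

Pre-subsidy: 883 - 8.5p = -257 + 7p gives p* = 2280/31, q* = 7993/31.
With the rebate, buyers effectively pay pb = ps − 28, where ps is the price sellers receive.
Demand in terms of ps becomes qd = 883 − 8.5(ps − 28) = 1121 - 8.5ps. Setting this equal to supply: 1121 - 8.5ps = -257 + 7ps, so ps = 2756/31.
Buyers pay pb = 2756/31 − 28 = 1888/31; q' = -257 + 7·(2756/31) = 11325/31.
ΔCS = ½(7993/31 + 11325/31)(2280/31 − 1888/31) = 3786328/961; ΔPS = ½(7993/31 + 11325/31)(2756/31 − 2280/31) = 4597684/961.
Government spending = 28 × 11325/31 = 317100/31.
DWL = ½ × 28 × (11325/31 − 7993/31) = 46648/31; fraction = (46648/31) / (317100/31) = 1666/11325.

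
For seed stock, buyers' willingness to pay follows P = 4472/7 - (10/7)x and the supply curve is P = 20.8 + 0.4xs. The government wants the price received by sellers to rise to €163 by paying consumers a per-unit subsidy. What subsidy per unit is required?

Required subsidy s = €32 per unit

At a seller price of 163, quantity supplied is -52 + 2.5·163 = 355.5.
Buyers absorb 355.5 only when they pay Pb = 4472/7 − (10/7)·355.5 = 131.
s = Ps − Pb = 163 − 131 = 32.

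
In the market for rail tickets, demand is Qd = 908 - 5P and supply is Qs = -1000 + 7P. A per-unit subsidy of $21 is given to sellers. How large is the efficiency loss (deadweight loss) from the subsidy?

Deadweight loss = $643.125

Pre-subsidy: 908 - 5P = -1000 + 7P gives P* = 159, Q* = 113.
With the subsidy, sellers receive Ps = Pb + 21 for each unit, where Pb is the price buyers pay.
Supply in terms of Pb becomes Qs = -1000 + 7(Pb + 21) = -853 + 7Pb. Setting this equal to demand: 908 - 5Pb = -853 + 7Pb, so Pb = 146.75.
Sellers receive Ps = 146.75 + 21 = 167.75; Q' = 908 − 5·146.75 = 174.25.
The subsidy expands output by 174.25 − 113 = 61.25 past the efficient level; on those units the gap between marginal cost and willingness to pay runs from 0 up to 21.
DWL = ½ × 21 × 61.25 = 643.125.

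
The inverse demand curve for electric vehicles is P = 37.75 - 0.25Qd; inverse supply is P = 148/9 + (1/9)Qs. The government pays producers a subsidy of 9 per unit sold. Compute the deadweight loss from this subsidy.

Pre-subsidy: 37.75 - 0.25Q = 148/9 + (1/9)Q gives Q* = 59 and P* = 23.
With the subsidy, sellers receive Ps = Pb + 9 for each unit, where Pb is the price buyers pay.
On the curves, Pb = 37.75 - 0.25Q and Ps = 148/9 + (1/9)Q; the wedge Ps − Pb = 9 gives 148/9 + (1/9)Q − (37.75 - 0.25Q) = 9, so Q' = 1091/13.
Then Pb = 37.75 − 0.25·(1091/13) = 218/13 and Ps = 148/9 + (1/9)·(1091/13) = 335/13.
The subsidy expands output by 1091/13 − 59 = 324/13 past the efficient level; on those units the gap between marginal cost and willingness to pay runs from 0 up to 9.
DWL = ½ × 9 × 324/13 = 1458/13.

Deadweight loss = 1458/13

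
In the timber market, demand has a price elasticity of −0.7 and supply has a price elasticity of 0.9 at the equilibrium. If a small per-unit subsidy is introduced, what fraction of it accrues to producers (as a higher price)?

Producer share = 0.4375

For a small subsidy around the equilibrium, the benefit split depends on the relative slopes, which at a point are proportional to the elasticities.
Buyer share = εs/(εs + |εd|) = 0.9/(0.9 + 0.7) = 0.5625; seller share = |εd|/(εs + |εd|) = 0.4375.
So producers capture 0.4375 of the subsidy.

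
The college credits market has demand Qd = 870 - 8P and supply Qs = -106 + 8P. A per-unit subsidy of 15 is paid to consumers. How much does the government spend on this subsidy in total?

Government cost = 6630

Pre-subsidy: 870 - 8P = -106 + 8P gives P* = 61, Q* = 382.
With the rebate, buyers effectively pay Pb = Ps − 15, where Ps is the price sellers receive.
Demand in terms of Ps becomes Qd = 870 − 8(Ps − 15) = 990 - 8Ps. Setting this equal to supply: 990 - 8Ps = -106 + 8Ps, so Ps = 68.5.
Buyers pay Pb = 68.5 − 15 = 53.5; Q' = -106 + 8·68.5 = 442.
Government outlay = subsidy × quantity = 15 × 442 = 6630.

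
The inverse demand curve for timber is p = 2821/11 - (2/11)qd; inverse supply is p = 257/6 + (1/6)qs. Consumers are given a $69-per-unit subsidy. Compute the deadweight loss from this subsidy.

Deadweight loss = $6831

Pre-subsidy: 2821/11 - (2/11)q = 257/6 + (1/6)q gives q* = 613 and p* = 145.
With the rebate, buyers effectively pay pb = ps − 69, where ps is the price sellers receive.
On the curves, pb = 2821/11 - (2/11)q and ps = 257/6 + (1/6)q; the wedge ps − pb = 69 gives 257/6 + (1/6)q − (2821/11 - (2/11)q) = 69, so q' = 811.
Then pb = 2821/11 − (2/11)·811 = 109 and ps = 257/6 + (1/6)·811 = 178.
The subsidy expands output by 811 − 613 = 198 past the efficient level; on those units the gap between marginal cost and willingness to pay runs from 0 up to 69.
DWL = ½ × 69 × 198 = 6831.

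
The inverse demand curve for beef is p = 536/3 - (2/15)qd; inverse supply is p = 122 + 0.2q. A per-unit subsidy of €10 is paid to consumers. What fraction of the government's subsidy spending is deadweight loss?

Pre-subsidy: 536/3 - (2/15)q = 122 + 0.2q gives q* = 170 and p* = 156.
With the rebate, buyers effectively pay pb = ps − 10, where ps is the price sellers receive.
On the curves, pb = 536/3 - (2/15)q and ps = 122 + 0.2q; the wedge ps − pb = 10 gives 122 + 0.2q − (536/3 - (2/15)q) = 10, so q' = 200.
Then pb = 536/3 − (2/15)·200 = 152 and ps = 122 + 0.2·200 = 162.
ΔCS = ½(170 + 200)(156 − 152) = 740; ΔPS = ½(170 + 200)(162 − 156) = 1110.
Government spending = 10 × 200 = 2000.
DWL = ½ × 10 × (200 − 170) = 150; fraction = 150 / 2000 = 0.075.

DWL / government spending = 0.075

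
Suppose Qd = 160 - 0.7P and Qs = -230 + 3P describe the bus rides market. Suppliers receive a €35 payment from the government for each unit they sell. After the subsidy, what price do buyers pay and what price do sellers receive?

Pre-subsidy: 160 - 0.7P = -230 + 3P gives P* = 3900/37, Q* = 3190/37.
With the subsidy, sellers receive Ps = Pb + 35 for each unit, where Pb is the price buyers pay.
Supply in terms of Pb becomes Qs = -230 + 3(Pb + 35) = -125 + 3Pb. Setting this equal to demand: 160 - 0.7Pb = -125 + 3Pb, so Pb = 2850/37.
Sellers receive Ps = 2850/37 + 35 = 4145/37; Q' = 160 − 0.7·(2850/37) = 3925/37.

Buyers pay 2850/37; sellers receive 4145/37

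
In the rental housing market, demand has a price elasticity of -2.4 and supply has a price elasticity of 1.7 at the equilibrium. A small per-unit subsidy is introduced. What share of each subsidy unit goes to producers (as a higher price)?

For a small subsidy around the equilibrium, the benefit split depends on the relative slopes, which at a point are proportional to the elasticities.
Buyer share = εs/(εs + |εd|) = 1.7/(1.7 + 2.4) = 17/41; seller share = |εd|/(εs + |εd|) = 24/41.
So producers capture 24/41 of the subsidy.

Producer share = 24/41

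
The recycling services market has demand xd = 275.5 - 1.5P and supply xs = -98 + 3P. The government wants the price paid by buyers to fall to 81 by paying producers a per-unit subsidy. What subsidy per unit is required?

At a buyer price of 81, quantity demanded is 275.5 − 1.5·81 = 154.
Sellers supply 154 only when they receive Ps with -98 + 3·Ps = 154, i.e. Ps = 84.
s = Ps − Pb = 84 − 81 = 3.

Required subsidy s = 3 per unit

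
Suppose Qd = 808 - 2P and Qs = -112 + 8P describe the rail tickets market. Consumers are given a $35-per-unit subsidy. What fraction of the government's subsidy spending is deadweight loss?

Pre-subsidy: 808 - 2P = -112 + 8P gives P* = 92, Q* = 624.
With the rebate, buyers effectively pay Pb = Ps − 35, where Ps is the price sellers receive.
Demand in terms of Ps becomes Qd = 808 − 2(Ps − 35) = 878 - 2Ps. Setting this equal to supply: 878 - 2Ps = -112 + 8Ps, so Ps = 99.
Buyers pay Pb = 99 − 35 = 64; Q' = -112 + 8·99 = 680.
ΔCS = ½(624 + 680)(92 − 64) = 18256; ΔPS = ½(624 + 680)(99 − 92) = 4564.
Government spending = 35 × 680 = 23800.
DWL = ½ × 35 × (680 − 624) = 980; fraction = 980 / 23800 = 7/170.

DWL / government spending = 7/170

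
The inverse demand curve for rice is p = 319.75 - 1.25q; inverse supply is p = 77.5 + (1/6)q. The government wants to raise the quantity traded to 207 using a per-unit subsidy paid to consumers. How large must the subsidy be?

Required subsidy s = 51 per unit

At q = 207, from the demand curve buyers pay pb = 319.75 − 1.25·207 = 61; from the supply curve sellers need ps = 77.5 + (1/6)·207 = 112.
The subsidy must fill the gap: s = ps − pb = 112 − 61 = 51.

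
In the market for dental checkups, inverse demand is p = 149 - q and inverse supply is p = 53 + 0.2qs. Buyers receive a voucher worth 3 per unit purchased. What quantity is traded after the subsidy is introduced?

q' = 82.5

Pre-subsidy: 149 - q = 53 + 0.2q gives q* = 80 and p* = 69.
With the rebate, buyers effectively pay pb = ps − 3, where ps is the price sellers receive.
On the curves, pb = 149 - q and ps = 53 + 0.2q; the wedge ps − pb = 3 gives 53 + 0.2q − (149 - q) = 3, so q' = 82.5.
Then pb = 149 − 1·82.5 = 66.5 and ps = 53 + 0.2·82.5 = 69.5.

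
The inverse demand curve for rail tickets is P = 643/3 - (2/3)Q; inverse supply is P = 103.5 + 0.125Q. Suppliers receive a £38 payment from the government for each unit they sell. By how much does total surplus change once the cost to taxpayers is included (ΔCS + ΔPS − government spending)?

Net change in total surplus = -£912

Pre-subsidy: 643/3 - (2/3)Q = 103.5 + 0.125Q gives Q* = 140 and P* = 121.
With the subsidy, sellers receive Ps = Pb + 38 for each unit, where Pb is the price buyers pay.
On the curves, Pb = 643/3 - (2/3)Q and Ps = 103.5 + 0.125Q; the wedge Ps − Pb = 38 gives 103.5 + 0.125Q − (643/3 - (2/3)Q) = 38, so Q' = 188.
Then Pb = 643/3 − (2/3)·188 = 89 and Ps = 103.5 + 0.125·188 = 127.
ΔCS = ½(140 + 188)(121 − 89) = 5248; ΔPS = ½(140 + 188)(127 − 121) = 984.
Government spending = 38 × 188 = 7144.
Net change = 5248 + 984 − 7144 = -912. The loss equals the DWL triangle ½·38·48.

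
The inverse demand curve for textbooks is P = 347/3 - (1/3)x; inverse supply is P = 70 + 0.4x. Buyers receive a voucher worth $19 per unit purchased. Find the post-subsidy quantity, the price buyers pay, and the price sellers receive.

x' = 970/11; buyers pay 949/11; sellers receive 1158/11

Pre-subsidy: 347/3 - (1/3)x = 70 + 0.4x gives x* = 685/11 and P* = 1044/11.
With the rebate, buyers effectively pay Pb = Ps − 19, where Ps is the price sellers receive.
On the curves, Pb = 347/3 - (1/3)x and Ps = 70 + 0.4x; the wedge Ps − Pb = 19 gives 70 + 0.4x − (347/3 - (1/3)x) = 19, so x' = 970/11.
Then Pb = 347/3 − (1/3)·(970/11) = 949/11 and Ps = 70 + 0.4·(970/11) = 1158/11.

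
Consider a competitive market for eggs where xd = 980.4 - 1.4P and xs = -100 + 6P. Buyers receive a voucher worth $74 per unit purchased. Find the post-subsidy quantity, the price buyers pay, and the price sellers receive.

Pre-subsidy: 980.4 - 1.4P = -100 + 6P gives P* = 146, x* = 776.
With the rebate, buyers effectively pay Pb = Ps − 74, where Ps is the price sellers receive.
Demand in terms of Ps becomes xd = 980.4 − 1.4(Ps − 74) = 1084 - 1.4Ps. Setting this equal to supply: 1084 - 1.4Ps = -100 + 6Ps, so Ps = 160.
Buyers pay Pb = 160 − 74 = 86; x' = -100 + 6·160 = 860.

x' = 860; buyers pay $86; sellers receive $160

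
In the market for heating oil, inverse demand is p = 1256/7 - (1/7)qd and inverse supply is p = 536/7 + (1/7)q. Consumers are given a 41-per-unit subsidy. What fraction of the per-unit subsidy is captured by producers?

Pre-subsidy: 1256/7 - (1/7)q = 536/7 + (1/7)q gives q* = 360 and p* = 128.
With the rebate, buyers effectively pay pb = ps − 41, where ps is the price sellers receive.
On the curves, pb = 1256/7 - (1/7)q and ps = 536/7 + (1/7)q; the wedge ps − pb = 41 gives 536/7 + (1/7)q − (1256/7 - (1/7)q) = 41, so q' = 503.5.
Then pb = 1256/7 − (1/7)·503.5 = 107.5 and ps = 536/7 + (1/7)·503.5 = 148.5.
Buyers' price falls by p* − pb = 128 − 107.5 = 20.5; sellers' price rises by ps − p* = 148.5 − 128 = 20.5.
So producers capture 20.5/41 = 0.5 of each unit of subsidy.

Producer share = 0.5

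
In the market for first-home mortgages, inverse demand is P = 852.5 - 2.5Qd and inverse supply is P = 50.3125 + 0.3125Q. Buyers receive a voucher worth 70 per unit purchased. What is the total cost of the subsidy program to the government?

Government cost = 195370/9

Pre-subsidy: 852.5 - 2.5Q = 50.3125 + 0.3125Q gives Q* = 2567/9 and P* = 1255/9.
With the rebate, buyers effectively pay Pb = Ps − 70, where Ps is the price sellers receive.
On the curves, Pb = 852.5 - 2.5Q and Ps = 50.3125 + 0.3125Q; the wedge Ps − Pb = 70 gives 50.3125 + 0.3125Q − (852.5 - 2.5Q) = 70, so Q' = 2791/9.
Then Pb = 852.5 − 2.5·(2791/9) = 695/9 and Ps = 50.3125 + 0.3125·(2791/9) = 1325/9.
Government outlay = subsidy × quantity = 70 × 2791/9 = 195370/9.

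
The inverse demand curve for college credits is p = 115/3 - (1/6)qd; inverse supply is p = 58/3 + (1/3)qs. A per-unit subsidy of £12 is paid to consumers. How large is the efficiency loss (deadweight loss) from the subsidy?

Pre-subsidy: 115/3 - (1/6)q = 58/3 + (1/3)q gives q* = 38 and p* = 32.
With the rebate, buyers effectively pay pb = ps − 12, where ps is the price sellers receive.
On the curves, pb = 115/3 - (1/6)q and ps = 58/3 + (1/3)q; the wedge ps − pb = 12 gives 58/3 + (1/3)q − (115/3 - (1/6)q) = 12, so q' = 62.
Then pb = 115/3 − (1/6)·62 = 28 and ps = 58/3 + (1/3)·62 = 40.
The subsidy expands output by 62 − 38 = 24 past the efficient level; on those units the gap between marginal cost and willingness to pay runs from 0 up to 12.
DWL = ½ × 12 × 24 = 144.

Deadweight loss = £144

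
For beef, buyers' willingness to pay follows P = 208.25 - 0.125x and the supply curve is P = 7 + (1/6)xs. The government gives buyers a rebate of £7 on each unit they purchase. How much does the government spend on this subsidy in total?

Government cost = £4998

Pre-subsidy: 208.25 - 0.125x = 7 + (1/6)x gives x* = 690 and P* = 122.
With the rebate, buyers effectively pay Pb = Ps − 7, where Ps is the price sellers receive.
On the curves, Pb = 208.25 - 0.125x and Ps = 7 + (1/6)x; the wedge Ps − Pb = 7 gives 7 + (1/6)x − (208.25 - 0.125x) = 7, so x' = 714.
Then Pb = 208.25 − 0.125·714 = 119 and Ps = 7 + (1/6)·714 = 126.
Government outlay = subsidy × quantity = 7 × 714 = 4998.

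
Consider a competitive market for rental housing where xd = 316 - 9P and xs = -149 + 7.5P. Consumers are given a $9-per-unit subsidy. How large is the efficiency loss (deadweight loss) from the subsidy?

Pre-subsidy: 316 - 9P = -149 + 7.5P gives P* = 310/11, x* = 686/11.
With the rebate, buyers effectively pay Pb = Ps − 9, where Ps is the price sellers receive.
Demand in terms of Ps becomes xd = 316 − 9(Ps − 9) = 397 - 9Ps. Setting this equal to supply: 397 - 9Ps = -149 + 7.5Ps, so Ps = 364/11.
Buyers pay Pb = 364/11 − 9 = 265/11; x' = -149 + 7.5·(364/11) = 1091/11.
The subsidy expands output by 1091/11 − 686/11 = 405/11 past the efficient level; on those units the gap between marginal cost and willingness to pay runs from 0 up to 9.
DWL = ½ × 9 × 405/11 = 3645/22.

Deadweight loss = 3645/22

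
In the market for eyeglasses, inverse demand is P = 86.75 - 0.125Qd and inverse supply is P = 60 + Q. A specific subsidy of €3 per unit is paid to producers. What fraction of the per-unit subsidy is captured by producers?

Producer share = 8/9

Pre-subsidy: 86.75 - 0.125Q = 60 + Q gives Q* = 214/9 and P* = 754/9.
With the subsidy, sellers receive Ps = Pb + 3 for each unit, where Pb is the price buyers pay.
On the curves, Pb = 86.75 - 0.125Q and Ps = 60 + Q; the wedge Ps − Pb = 3 gives 60 + Q − (86.75 - 0.125Q) = 3, so Q' = 238/9.
Then Pb = 86.75 − 0.125·(238/9) = 751/9 and Ps = 60 + 1·(238/9) = 778/9.
Buyers' price falls by P* − Pb = 754/9 − 751/9 = 1/3; sellers' price rises by Ps − P* = 778/9 − 754/9 = 8/3.
So producers capture (8/3)/3 = 8/9 of each unit of subsidy.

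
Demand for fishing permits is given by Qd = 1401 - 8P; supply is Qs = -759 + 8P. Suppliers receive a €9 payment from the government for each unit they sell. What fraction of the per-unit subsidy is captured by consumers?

Pre-subsidy: 1401 - 8P = -759 + 8P gives P* = 135, Q* = 321.
With the subsidy, sellers receive Ps = Pb + 9 for each unit, where Pb is the price buyers pay.
Supply in terms of Pb becomes Qs = -759 + 8(Pb + 9) = -687 + 8Pb. Setting this equal to demand: 1401 - 8Pb = -687 + 8Pb, so Pb = 130.5.
Sellers receive Ps = 130.5 + 9 = 139.5; Q' = 1401 − 8·130.5 = 357.
Buyers' price falls by P* − Pb = 135 − 130.5 = 4.5; sellers' price rises by Ps − P* = 139.5 − 135 = 4.5.
So consumers capture 4.5/9 = 0.5 of each unit of subsidy.

Consumer share = 0.5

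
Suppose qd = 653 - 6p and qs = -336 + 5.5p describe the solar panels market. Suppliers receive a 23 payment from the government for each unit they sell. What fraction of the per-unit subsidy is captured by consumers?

Consumer share = 11/23

Pre-subsidy: 653 - 6p = -336 + 5.5p gives p* = 86, q* = 137.
With the subsidy, sellers receive ps = pb + 23 for each unit, where pb is the price buyers pay.
Supply in terms of pb becomes qs = -336 + 5.5(pb + 23) = -209.5 + 5.5pb. Setting this equal to demand: 653 - 6pb = -209.5 + 5.5pb, so pb = 75.
Sellers receive ps = 75 + 23 = 98; q' = 653 − 6·75 = 203.
Buyers' price falls by p* − pb = 86 − 75 = 11; sellers' price rises by ps − p* = 98 − 86 = 12.
So consumers capture 11/23 = 11/23 of each unit of subsidy.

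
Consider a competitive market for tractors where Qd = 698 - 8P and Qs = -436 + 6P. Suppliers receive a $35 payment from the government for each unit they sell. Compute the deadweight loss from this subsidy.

Pre-subsidy: 698 - 8P = -436 + 6P gives P* = 81, Q* = 50.
With the subsidy, sellers receive Ps = Pb + 35 for each unit, where Pb is the price buyers pay.
Supply in terms of Pb becomes Qs = -436 + 6(Pb + 35) = -226 + 6Pb. Setting this equal to demand: 698 - 8Pb = -226 + 6Pb, so Pb = 66.
Sellers receive Ps = 66 + 35 = 101; Q' = 698 − 8·66 = 170.
The subsidy expands output by 170 − 50 = 120 past the efficient level; on those units the gap between marginal cost and willingness to pay runs from 0 up to 35.
DWL = ½ × 35 × 120 = 2100.

Deadweight loss = $2100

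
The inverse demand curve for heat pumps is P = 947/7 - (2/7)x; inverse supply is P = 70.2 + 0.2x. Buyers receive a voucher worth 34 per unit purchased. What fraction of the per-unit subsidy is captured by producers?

Producer share = 7/17

Pre-subsidy: 947/7 - (2/7)x = 70.2 + 0.2x gives x* = 134 and P* = 97.
With the rebate, buyers effectively pay Pb = Ps − 34, where Ps is the price sellers receive.
On the curves, Pb = 947/7 - (2/7)x and Ps = 70.2 + 0.2x; the wedge Ps − Pb = 34 gives 70.2 + 0.2x − (947/7 - (2/7)x) = 34, so x' = 204.
Then Pb = 947/7 − (2/7)·204 = 77 and Ps = 70.2 + 0.2·204 = 111.
Buyers' price falls by P* − Pb = 97 − 77 = 20; sellers' price rises by Ps − P* = 111 − 97 = 14.
So producers capture 14/34 = 7/17 of each unit of subsidy.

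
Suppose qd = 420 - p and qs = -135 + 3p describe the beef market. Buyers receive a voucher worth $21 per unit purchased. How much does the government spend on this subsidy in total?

Pre-subsidy: 420 - p = -135 + 3p gives p* = 138.75, q* = 281.25.
With the rebate, buyers effectively pay pb = ps − 21, where ps is the price sellers receive.
Demand in terms of ps becomes qd = 420 − 1(ps − 21) = 441 - ps. Setting this equal to supply: 441 - ps = -135 + 3ps, so ps = 144.
Buyers pay pb = 144 − 21 = 123; q' = -135 + 3·144 = 297.
Government outlay = subsidy × quantity = 21 × 297 = 6237.

Government cost = $6237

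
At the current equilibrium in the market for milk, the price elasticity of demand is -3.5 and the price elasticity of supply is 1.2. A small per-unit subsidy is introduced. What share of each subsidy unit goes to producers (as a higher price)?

Producer share = 35/47

For a small subsidy around the equilibrium, the benefit split depends on the relative slopes, which at a point are proportional to the elasticities.
Buyer share = εs/(εs + |εd|) = 1.2/(1.2 + 3.5) = 12/47; seller share = |εd|/(εs + |εd|) = 35/47.
So producers capture 35/47 of the subsidy.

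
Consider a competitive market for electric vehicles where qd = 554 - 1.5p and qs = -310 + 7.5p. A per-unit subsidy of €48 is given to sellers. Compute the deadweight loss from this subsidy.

Pre-subsidy: 554 - 1.5p = -310 + 7.5p gives p* = 96, q* = 410.
With the subsidy, sellers receive ps = pb + 48 for each unit, where pb is the price buyers pay.
Supply in terms of pb becomes qs = -310 + 7.5(pb + 48) = 50 + 7.5pb. Setting this equal to demand: 554 - 1.5pb = 50 + 7.5pb, so pb = 56.
Sellers receive ps = 56 + 48 = 104; q' = 554 − 1.5·56 = 470.
The subsidy expands output by 470 − 410 = 60 past the efficient level; on those units the gap between marginal cost and willingness to pay runs from 0 up to 48.
DWL = ½ × 48 × 60 = 1440.

Deadweight loss = €1440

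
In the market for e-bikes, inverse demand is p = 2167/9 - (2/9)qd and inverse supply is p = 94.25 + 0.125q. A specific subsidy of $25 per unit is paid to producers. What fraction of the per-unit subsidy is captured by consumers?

Pre-subsidy: 2167/9 - (2/9)q = 94.25 + 0.125q gives q* = 422 and p* = 147.
With the subsidy, sellers receive ps = pb + 25 for each unit, where pb is the price buyers pay.
On the curves, pb = 2167/9 - (2/9)q and ps = 94.25 + 0.125q; the wedge ps − pb = 25 gives 94.25 + 0.125q − (2167/9 - (2/9)q) = 25, so q' = 494.
Then pb = 2167/9 − (2/9)·494 = 131 and ps = 94.25 + 0.125·494 = 156.
Buyers' price falls by p* − pb = 147 − 131 = 16; sellers' price rises by ps − p* = 156 − 147 = 9.
So consumers capture 16/25 = 0.64 of each unit of subsidy.

Consumer share = 0.64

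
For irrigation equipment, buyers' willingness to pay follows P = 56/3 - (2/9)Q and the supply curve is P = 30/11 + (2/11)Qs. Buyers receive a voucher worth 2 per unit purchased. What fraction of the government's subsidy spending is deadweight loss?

DWL / government spending = 33/592

Pre-subsidy: 56/3 - (2/9)Q = 30/11 + (2/11)Q gives Q* = 39.45 and P* = 9.9.
With the rebate, buyers effectively pay Pb = Ps − 2, where Ps is the price sellers receive.
On the curves, Pb = 56/3 - (2/9)Q and Ps = 30/11 + (2/11)Q; the wedge Ps − Pb = 2 gives 30/11 + (2/11)Q − (56/3 - (2/9)Q) = 2, so Q' = 44.4.
Then Pb = 56/3 − (2/9)·44.4 = 8.8 and Ps = 30/11 + (2/11)·44.4 = 10.8.
ΔCS = ½(39.45 + 44.4)(9.9 − 8.8) = 46.1175; ΔPS = ½(39.45 + 44.4)(10.8 − 9.9) = 37.7325.
Government spending = 2 × 44.4 = 88.8.
DWL = ½ × 2 × (44.4 − 39.45) = 4.95; fraction = 4.95 / 88.8 = 33/592.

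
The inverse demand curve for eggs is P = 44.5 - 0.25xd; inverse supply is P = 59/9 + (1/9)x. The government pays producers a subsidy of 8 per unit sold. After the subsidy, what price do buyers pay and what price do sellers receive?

Buyers pay 165/13; sellers receive 269/13

Pre-subsidy: 44.5 - 0.25x = 59/9 + (1/9)x gives x* = 1366/13 and P* = 237/13.
With the subsidy, sellers receive Ps = Pb + 8 for each unit, where Pb is the price buyers pay.
On the curves, Pb = 44.5 - 0.25x and Ps = 59/9 + (1/9)x; the wedge Ps − Pb = 8 gives 59/9 + (1/9)x − (44.5 - 0.25x) = 8, so x' = 1654/13.
Then Pb = 44.5 − 0.25·(1654/13) = 165/13 and Ps = 59/9 + (1/9)·(1654/13) = 269/13.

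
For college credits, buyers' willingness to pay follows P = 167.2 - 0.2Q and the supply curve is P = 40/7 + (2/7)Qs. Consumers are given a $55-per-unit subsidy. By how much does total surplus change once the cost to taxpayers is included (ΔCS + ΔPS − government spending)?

Net change in total surplus = -105875/34

Pre-subsidy: 167.2 - 0.2Q = 40/7 + (2/7)Q gives Q* = 5652/17 and P* = 1712/17.
With the rebate, buyers effectively pay Pb = Ps − 55, where Ps is the price sellers receive.
On the curves, Pb = 167.2 - 0.2Q and Ps = 40/7 + (2/7)Q; the wedge Ps − Pb = 55 gives 40/7 + (2/7)Q − (167.2 - 0.2Q) = 55, so Q' = 7577/17.
Then Pb = 167.2 − 0.2·(7577/17) = 1327/17 and Ps = 40/7 + (2/7)·(7577/17) = 2262/17.
ΔCS = ½(5652/17 + 7577/17)(1712/17 − 1327/17) = 5093165/578; ΔPS = ½(5652/17 + 7577/17)(2262/17 − 1712/17) = 3637975/289.
Government spending = 55 × 7577/17 = 416735/17.
Net change = 5093165/578 + 3637975/289 − 416735/17 = -105875/34. The loss equals the DWL triangle ½·55·1925/17.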